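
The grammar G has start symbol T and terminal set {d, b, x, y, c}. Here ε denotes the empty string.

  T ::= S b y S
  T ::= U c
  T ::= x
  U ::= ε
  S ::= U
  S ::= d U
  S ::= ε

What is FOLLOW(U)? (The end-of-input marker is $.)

FIRST(U) = {ε}
FIRST(S) = {ε, d}  (via U)
FIRST(T) = {b, c, d, x}  (via S b y S, U c)
FOLLOW(T) includes $ since T is the start symbol.
FOLLOW(T): T appears on no right-hand side. Thus FOLLOW(T) = {$}.
FOLLOW(S): in T::=S b y S (occurrence 1), S is followed by b y S with FIRST {b}; in T::=S b y S (occurrence 2), the suffix after S is empty, so FOLLOW(S) ⊇ FOLLOW(T) = {$}. Thus FOLLOW(S) = {$, b}.
FOLLOW(U): in T::=U c, U is followed by c with FIRST {c}; in S::=U, the suffix after U is empty, so FOLLOW(U) ⊇ FOLLOW(S) = {$, b}; in S::=d U, the suffix after U is empty, so FOLLOW(U) ⊇ FOLLOW(S) = {$, b}. Thus FOLLOW(U) = {$, b, c}.

{$, b, c}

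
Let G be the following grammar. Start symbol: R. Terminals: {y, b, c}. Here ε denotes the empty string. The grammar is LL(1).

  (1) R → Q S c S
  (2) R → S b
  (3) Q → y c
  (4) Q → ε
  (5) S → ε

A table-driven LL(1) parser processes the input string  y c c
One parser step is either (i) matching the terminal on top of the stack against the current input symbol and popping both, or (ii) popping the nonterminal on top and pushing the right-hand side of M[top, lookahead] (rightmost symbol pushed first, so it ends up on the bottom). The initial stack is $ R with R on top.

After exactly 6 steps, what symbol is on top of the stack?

S

     Stack        Input    Action
  1  $ R          y c c $  expand R → Q S c S
  2  $ S c S Q    y c c $  expand Q → y c
  3  $ S c S c y  y c c $  match y
  4  $ S c S c    c c $    match c
  5  $ S c S      c $      expand S → ε
  6  $ S c        c $      match c
Stack after step 6: $ S (top = S).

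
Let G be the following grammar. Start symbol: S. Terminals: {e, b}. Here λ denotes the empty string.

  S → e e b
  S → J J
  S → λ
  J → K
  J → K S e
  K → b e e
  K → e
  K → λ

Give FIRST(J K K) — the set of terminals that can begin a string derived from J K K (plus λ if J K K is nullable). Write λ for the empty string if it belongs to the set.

{λ, b, e}

FIRST(K) = {λ, b, e}
FIRST(S) = {λ, b, e}  (via J J)
FIRST(J) = {λ, b, e}  (via K, K S e)
FIRST(J K K): take FIRST of each symbol in turn, carrying on past any symbol whose FIRST contains λ; result {λ, b, e}.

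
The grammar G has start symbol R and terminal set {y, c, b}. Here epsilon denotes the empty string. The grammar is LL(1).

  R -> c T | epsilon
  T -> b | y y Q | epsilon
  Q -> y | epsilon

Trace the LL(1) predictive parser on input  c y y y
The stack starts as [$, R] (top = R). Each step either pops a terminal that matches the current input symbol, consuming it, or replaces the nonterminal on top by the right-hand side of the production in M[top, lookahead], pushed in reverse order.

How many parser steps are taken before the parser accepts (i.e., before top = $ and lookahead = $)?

7

     Stack    Input      Action
  1  $ R      c y y y $  expand R -> c T
  2  $ T c    c y y y $  match c
  3  $ T      y y y $    expand T -> y y Q
  4  $ Q y y  y y y $    match y
  5  $ Q y    y y $      match y
  6  $ Q      y $        expand Q -> y
  7  $ y      y $        match y
Accept reached after 7 steps.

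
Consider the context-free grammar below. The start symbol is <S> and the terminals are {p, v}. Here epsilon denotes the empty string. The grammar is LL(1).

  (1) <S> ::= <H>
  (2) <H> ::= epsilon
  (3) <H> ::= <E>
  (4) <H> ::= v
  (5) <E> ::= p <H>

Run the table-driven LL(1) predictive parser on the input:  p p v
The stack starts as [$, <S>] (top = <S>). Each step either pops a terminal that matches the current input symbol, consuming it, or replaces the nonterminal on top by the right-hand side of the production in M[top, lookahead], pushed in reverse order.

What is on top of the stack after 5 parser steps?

<E>

step 1: stack=$ <S>  input=p p v $  — expand <S> ::= <H>
step 2: stack=$ <H>  input=p p v $  — expand <H> ::= <E>
step 3: stack=$ <E>  input=p p v $  — expand <E> ::= p <H>
step 4: stack=$ <H> p  input=p p v $  — match p
step 5: stack=$ <H>  input=p v $  — expand <H> ::= <E>
Stack after step 5: $ <E> (top = <E>).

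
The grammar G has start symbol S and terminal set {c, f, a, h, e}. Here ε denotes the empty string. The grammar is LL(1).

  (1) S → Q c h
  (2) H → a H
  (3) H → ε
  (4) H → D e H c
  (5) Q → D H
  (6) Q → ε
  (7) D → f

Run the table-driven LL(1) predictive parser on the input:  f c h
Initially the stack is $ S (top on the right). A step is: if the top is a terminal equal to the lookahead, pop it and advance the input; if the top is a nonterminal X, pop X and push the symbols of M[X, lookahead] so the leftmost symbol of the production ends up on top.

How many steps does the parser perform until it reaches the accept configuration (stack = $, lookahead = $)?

7

step 1: stack=$ S  input=f c h $  — expand S → Q c h
step 2: stack=$ h c Q  input=f c h $  — expand Q → D H
step 3: stack=$ h c H D  input=f c h $  — expand D → f
step 4: stack=$ h c H f  input=f c h $  — match f
step 5: stack=$ h c H  input=c h $  — expand H → ε
step 6: stack=$ h c  input=c h $  — match c
step 7: stack=$ h  input=h $  — match h
Accept reached after 7 steps.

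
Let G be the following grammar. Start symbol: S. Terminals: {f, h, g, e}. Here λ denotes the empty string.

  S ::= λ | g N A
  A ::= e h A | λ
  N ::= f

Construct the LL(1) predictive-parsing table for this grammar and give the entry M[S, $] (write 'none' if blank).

FIRST(S): from S::=λ we get {λ}; from S::=g N A we get {g}. So FIRST(S) = {λ, g}.
FIRST(A): from A::=e h A we get {e}; from A::=λ we get {λ}. So FIRST(A) = {λ, e}.
FIRST(N): from N::=f we get {f}. So FIRST(N) = {f}.
FOLLOW(S) includes $ since S is the start symbol.
FOLLOW(S): S appears on no right-hand side. Thus FOLLOW(S) = {$}.
For S ::= λ: FIRST(λ) = {λ}, so it goes in M[S, t] for t ∈ {}; since λ ∈ FIRST, also for every t ∈ FOLLOW(S) = {$}.
For S ::= g N A: FIRST(g N A) = {g}, so it goes in M[S, t] for t ∈ {g}.

S ::= λ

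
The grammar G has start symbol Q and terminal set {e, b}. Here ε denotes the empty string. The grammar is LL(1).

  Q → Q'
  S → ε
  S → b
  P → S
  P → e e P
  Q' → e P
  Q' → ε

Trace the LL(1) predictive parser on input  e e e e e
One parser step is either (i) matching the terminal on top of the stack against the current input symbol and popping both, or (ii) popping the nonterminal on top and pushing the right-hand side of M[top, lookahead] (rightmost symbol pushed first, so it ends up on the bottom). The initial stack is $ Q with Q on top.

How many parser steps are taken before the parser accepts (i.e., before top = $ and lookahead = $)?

step 1: stack=$ Q  input=e e e e e $  — expand Q → Q'
step 2: stack=$ Q'  input=e e e e e $  — expand Q' → e P
step 3: stack=$ P e  input=e e e e e $  — match e
step 4: stack=$ P  input=e e e e $  — expand P → e e P
step 5: stack=$ P e e  input=e e e e $  — match e
step 6: stack=$ P e  input=e e e $  — match e
step 7: stack=$ P  input=e e $  — expand P → e e P
step 8: stack=$ P e e  input=e e $  — match e
step 9: stack=$ P e  input=e $  — match e
step 10: stack=$ P  input=$  — expand P → S
step 11: stack=$ S  input=$  — expand S → ε
Accept reached after 11 steps.

11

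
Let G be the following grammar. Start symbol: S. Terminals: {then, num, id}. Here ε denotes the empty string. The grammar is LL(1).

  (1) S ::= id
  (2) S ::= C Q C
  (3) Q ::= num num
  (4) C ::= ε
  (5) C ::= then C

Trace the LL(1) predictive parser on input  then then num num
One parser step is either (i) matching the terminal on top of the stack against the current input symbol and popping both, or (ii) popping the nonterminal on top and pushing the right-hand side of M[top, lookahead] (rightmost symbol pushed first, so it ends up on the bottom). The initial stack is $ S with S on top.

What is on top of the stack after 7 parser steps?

num

step 1: stack=$ S  input=then then num num $  — expand S ::= C Q C
step 2: stack=$ C Q C  input=then then num num $  — expand C ::= then C
step 3: stack=$ C Q C then  input=then then num num $  — match then
step 4: stack=$ C Q C  input=then num num $  — expand C ::= then C
step 5: stack=$ C Q C then  input=then num num $  — match then
step 6: stack=$ C Q C  input=num num $  — expand C ::= ε
step 7: stack=$ C Q  input=num num $  — expand Q ::= num num
Stack after step 7: $ C num num (top = num).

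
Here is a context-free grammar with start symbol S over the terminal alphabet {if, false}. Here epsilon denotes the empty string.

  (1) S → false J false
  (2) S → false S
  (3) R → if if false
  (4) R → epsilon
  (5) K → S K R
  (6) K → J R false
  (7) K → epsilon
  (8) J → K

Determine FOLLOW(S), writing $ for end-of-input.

FIRST(S) = {false}
FIRST(R) = {epsilon, if}
FIRST(K) = {epsilon, false, if}  (via S K R, J R false)
FIRST(J) = {epsilon, false, if}  (via K)
FOLLOW(S) includes $ since S is the start symbol.
FOLLOW(J): in S→false J false, J is followed by false with FIRST {false}; in K→J R false, J is followed by R false with FIRST {false, if}. Thus FOLLOW(J) = {false, if}.
FOLLOW(K): in K→S K R, K is followed by R with FIRST {epsilon, if}; in K→S K R, the suffix after K is nullable (adds nothing new); in J→K, the suffix after K is empty, so FOLLOW(K) ⊇ FOLLOW(J) = {false, if}. Thus FOLLOW(K) = {false, if}.
FOLLOW(S): in S→false S, the suffix after S is empty (adds nothing new); in K→S K R, S is followed by K R with FIRST {epsilon, false, if}; in K→S K R, the suffix after S is nullable, so FOLLOW(S) ⊇ FOLLOW(K) = {false, if}. Thus FOLLOW(S) = {$, false, if}.
FOLLOW(R): in K→S K R, the suffix after R is empty, so FOLLOW(R) ⊇ FOLLOW(K) = {false, if}; in K→J R false, R is followed by false with FIRST {false}. Thus FOLLOW(R) = {false, if}.

{$, false, if}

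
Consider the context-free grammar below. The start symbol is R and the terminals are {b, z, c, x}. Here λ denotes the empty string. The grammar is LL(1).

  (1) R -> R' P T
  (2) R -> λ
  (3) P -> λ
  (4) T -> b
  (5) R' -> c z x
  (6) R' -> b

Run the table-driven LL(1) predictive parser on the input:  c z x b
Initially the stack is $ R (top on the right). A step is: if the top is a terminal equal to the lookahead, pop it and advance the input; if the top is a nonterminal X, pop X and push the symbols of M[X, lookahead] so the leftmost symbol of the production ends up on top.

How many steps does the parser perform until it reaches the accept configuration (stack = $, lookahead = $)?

8

     Stack        Input      Action
  1  $ R          c z x b $  expand R -> R' P T
  2  $ T P R'     c z x b $  expand R' -> c z x
  3  $ T P x z c  c z x b $  match c
  4  $ T P x z    z x b $    match z
  5  $ T P x      x b $      match x
  6  $ T P        b $        expand P -> λ
  7  $ T          b $        expand T -> b
  8  $ b          b $        match b
Accept reached after 8 steps.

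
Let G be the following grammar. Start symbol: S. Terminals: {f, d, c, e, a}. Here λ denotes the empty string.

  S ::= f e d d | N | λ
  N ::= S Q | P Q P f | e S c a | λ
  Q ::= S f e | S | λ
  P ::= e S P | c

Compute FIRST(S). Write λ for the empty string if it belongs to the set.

FIRST(P) = {c, e}
FIRST(S) = {λ, c, e, f}  (via N)
FIRST(Q) = {λ, c, e, f}  (via S f e, S)
FIRST(N) = {λ, c, e, f}  (via S Q, P Q P f)

{λ, c, e, f}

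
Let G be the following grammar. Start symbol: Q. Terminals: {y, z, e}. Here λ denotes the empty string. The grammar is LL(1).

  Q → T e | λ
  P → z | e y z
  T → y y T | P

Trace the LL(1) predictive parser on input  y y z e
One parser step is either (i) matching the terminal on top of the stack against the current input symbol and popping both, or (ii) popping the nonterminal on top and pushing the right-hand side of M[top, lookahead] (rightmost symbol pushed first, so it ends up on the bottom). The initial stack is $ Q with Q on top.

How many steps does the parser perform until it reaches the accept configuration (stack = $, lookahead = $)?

step 1: stack=$ Q  input=y y z e $  — expand Q → T e
step 2: stack=$ e T  input=y y z e $  — expand T → y y T
step 3: stack=$ e T y y  input=y y z e $  — match y
step 4: stack=$ e T y  input=y z e $  — match y
step 5: stack=$ e T  input=z e $  — expand T → P
step 6: stack=$ e P  input=z e $  — expand P → z
step 7: stack=$ e z  input=z e $  — match z
step 8: stack=$ e  input=e $  — match e
Accept reached after 8 steps.

8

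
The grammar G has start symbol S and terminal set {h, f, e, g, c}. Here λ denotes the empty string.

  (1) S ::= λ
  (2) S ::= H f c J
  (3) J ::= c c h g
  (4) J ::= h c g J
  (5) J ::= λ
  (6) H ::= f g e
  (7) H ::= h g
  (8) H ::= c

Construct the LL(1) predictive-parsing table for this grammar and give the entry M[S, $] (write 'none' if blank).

FIRST(J): from J::=c c h g we get {c}; from J::=h c g J we get {h}; from J::=λ we get {λ}. So FIRST(J) = {λ, c, h}.
FIRST(H): from H::=f g e we get {f}; from H::=h g we get {h}; from H::=c we get {c}. So FIRST(H) = {c, f, h}.
FIRST(S): from S::=λ we get {λ}; from S::=H f c J we get {c, f, h}. So FIRST(S) = {λ, c, f, h}.
FOLLOW(S) includes $ since S is the start symbol.
FOLLOW(S): S appears on no right-hand side. Thus FOLLOW(S) = {$}.
For S ::= λ: FIRST(λ) = {λ}, so it goes in M[S, t] for t ∈ {}; since λ ∈ FIRST, also for every t ∈ FOLLOW(S) = {$}.
For S ::= H f c J: FIRST(H f c J) = {c, f, h}, so it goes in M[S, t] for t ∈ {c, f, h}.

S ::= λ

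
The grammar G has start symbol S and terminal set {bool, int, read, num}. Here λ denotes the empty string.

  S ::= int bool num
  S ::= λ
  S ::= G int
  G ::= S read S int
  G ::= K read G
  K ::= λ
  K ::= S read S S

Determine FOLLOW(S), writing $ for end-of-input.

{$, int, read}

FIRST(S) = {λ, int, read}  (via G int)
FIRST(K) = {λ, int, read}  (via S read S S)
FIRST(G) = {int, read}  (via S read S int, K read G)
FOLLOW(S) includes $ since S is the start symbol.
FOLLOW(G): in S::=G int, G is followed by int with FIRST {int}; in G::=K read G, the suffix after G is empty (adds nothing new). Thus FOLLOW(G) = {int}.
FOLLOW(K): in G::=K read G, K is followed by read G with FIRST {read}. Thus FOLLOW(K) = {read}.
FOLLOW(S): in G::=S read S int (occurrence 1), S is followed by read S int with FIRST {read}; in G::=S read S int (occurrence 2), S is followed by int with FIRST {int}; in K::=S read S S (occurrence 1), S is followed by read S S with FIRST {read}; in K::=S read S S (occurrence 2), S is followed by S with FIRST {λ, int, read}; in K::=S read S S (occurrence 2), the suffix after S is nullable, so FOLLOW(S) ⊇ FOLLOW(K) = {read}; in K::=S read S S (occurrence 3), the suffix after S is empty, so FOLLOW(S) ⊇ FOLLOW(K) = {read}. Thus FOLLOW(S) = {$, int, read}.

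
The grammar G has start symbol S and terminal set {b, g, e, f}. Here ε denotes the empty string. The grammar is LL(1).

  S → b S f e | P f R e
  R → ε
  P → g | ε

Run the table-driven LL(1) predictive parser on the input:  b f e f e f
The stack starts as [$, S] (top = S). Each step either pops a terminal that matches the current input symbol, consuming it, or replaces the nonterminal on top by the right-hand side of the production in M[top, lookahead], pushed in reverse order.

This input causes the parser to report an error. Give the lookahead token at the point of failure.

      Stack          Input          Action
   1  $ S            b f e f e f $  expand S → b S f e
   2  $ e f S b      b f e f e f $  match b
   3  $ e f S        f e f e f $    expand S → P f R e
   4  $ e f e R f P  f e f e f $    expand P → ε
   5  $ e f e R f    f e f e f $    match f
   6  $ e f e R      e f e f $      expand R → ε
   7  $ e f e        e f e f $      match e
   8  $ e f          f e f $        match f
   9  $ e            e f $          match e
  10  $              f $            error: stack empty but input remains

f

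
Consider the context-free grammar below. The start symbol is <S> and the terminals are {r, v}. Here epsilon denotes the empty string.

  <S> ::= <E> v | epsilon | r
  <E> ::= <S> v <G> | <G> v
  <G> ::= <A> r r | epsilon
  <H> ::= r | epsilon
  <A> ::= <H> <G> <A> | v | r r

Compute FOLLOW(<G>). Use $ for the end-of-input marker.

FIRST(<H>): from <H>::=r we get {r}; from <H>::=epsilon we get {epsilon}. So FIRST(<H>) = {epsilon, r}.
FIRST(<S>): from <S>::=<E> v we get {r, v}; from <S>::=epsilon we get {epsilon}; from <S>::=r we get {r}. So FIRST(<S>) = {epsilon, r, v}.
FIRST(<E>): from <E>::=<S> v <G> we get {r, v}; from <E>::=<G> v we get {r, v}. So FIRST(<E>) = {r, v}.
FIRST(<G>): from <G>::=<A> r r we get {r, v}; from <G>::=epsilon we get {epsilon}. So FIRST(<G>) = {epsilon, r, v}.
FIRST(<A>): from <A>::=<H> <G> <A> we get {r, v}; from <A>::=v we get {v}; from <A>::=r r we get {r}. So FIRST(<A>) = {r, v}.
FOLLOW(<S>) includes $ since <S> is the start symbol.
FOLLOW(<S>): in <E>::=<S> v <G>, <S> is followed by v <G> with FIRST {v}. Thus FOLLOW(<S>) = {$, v}.
FOLLOW(<E>): in <S>::=<E> v, <E> is followed by v with FIRST {v}. Thus FOLLOW(<E>) = {v}.
FOLLOW(<G>): in <E>::=<S> v <G>, the suffix after <G> is empty, so FOLLOW(<G>) ⊇ FOLLOW(<E>) = {v}; in <E>::=<G> v, <G> is followed by v with FIRST {v}; in <A>::=<H> <G> <A>, <G> is followed by <A> with FIRST {r, v}. Thus FOLLOW(<G>) = {r, v}.
FOLLOW(<H>): in <A>::=<H> <G> <A>, <H> is followed by <G> <A> with FIRST {r, v}. Thus FOLLOW(<H>) = {r, v}.
FOLLOW(<A>): in <G>::=<A> r r, <A> is followed by r r with FIRST {r}; in <A>::=<H> <G> <A>, the suffix after <A> is empty (adds nothing new). Thus FOLLOW(<A>) = {r}.

{r, v}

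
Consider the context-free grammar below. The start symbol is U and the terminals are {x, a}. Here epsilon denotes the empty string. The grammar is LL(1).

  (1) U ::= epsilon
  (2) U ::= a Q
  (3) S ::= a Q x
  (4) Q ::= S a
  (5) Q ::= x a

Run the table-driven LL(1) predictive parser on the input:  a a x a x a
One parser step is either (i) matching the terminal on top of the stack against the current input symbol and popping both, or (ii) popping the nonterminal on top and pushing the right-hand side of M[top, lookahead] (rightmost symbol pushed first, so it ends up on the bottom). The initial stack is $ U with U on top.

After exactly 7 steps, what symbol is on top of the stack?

step 1: stack=$ U  input=a a x a x a $  — expand U ::= a Q
step 2: stack=$ Q a  input=a a x a x a $  — match a
step 3: stack=$ Q  input=a x a x a $  — expand Q ::= S a
step 4: stack=$ a S  input=a x a x a $  — expand S ::= a Q x
step 5: stack=$ a x Q a  input=a x a x a $  — match a
step 6: stack=$ a x Q  input=x a x a $  — expand Q ::= x a
step 7: stack=$ a x a x  input=x a x a $  — match x
Stack after step 7: $ a x a (top = a).

a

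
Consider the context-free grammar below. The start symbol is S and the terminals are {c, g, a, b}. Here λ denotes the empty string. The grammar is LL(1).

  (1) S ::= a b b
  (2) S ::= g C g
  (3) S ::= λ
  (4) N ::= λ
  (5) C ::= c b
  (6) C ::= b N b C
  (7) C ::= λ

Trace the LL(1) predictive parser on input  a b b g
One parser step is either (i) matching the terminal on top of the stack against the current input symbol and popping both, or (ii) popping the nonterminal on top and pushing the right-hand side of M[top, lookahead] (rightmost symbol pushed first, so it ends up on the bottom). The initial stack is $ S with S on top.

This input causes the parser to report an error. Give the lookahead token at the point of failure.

     Stack    Input      Action
  1  $ S      a b b g $  expand S ::= a b b
  2  $ b b a  a b b g $  match a
  3  $ b b    b b g $    match b
  4  $ b      b g $      match b
  5  $        g $        error: stack empty but input remains

g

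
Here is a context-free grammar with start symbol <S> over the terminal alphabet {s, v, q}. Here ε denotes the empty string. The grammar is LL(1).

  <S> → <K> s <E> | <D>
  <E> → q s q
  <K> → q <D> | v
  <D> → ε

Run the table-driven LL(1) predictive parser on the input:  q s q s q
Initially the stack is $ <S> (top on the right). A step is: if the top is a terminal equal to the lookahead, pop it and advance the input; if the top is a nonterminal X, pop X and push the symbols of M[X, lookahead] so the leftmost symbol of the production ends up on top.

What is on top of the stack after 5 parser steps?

<E>

step 1: stack=$ <S>  input=q s q s q $  — expand <S> → <K> s <E>
step 2: stack=$ <E> s <K>  input=q s q s q $  — expand <K> → q <D>
step 3: stack=$ <E> s <D> q  input=q s q s q $  — match q
step 4: stack=$ <E> s <D>  input=s q s q $  — expand <D> → ε
step 5: stack=$ <E> s  input=s q s q $  — match s
Stack after step 5: $ <E> (top = <E>).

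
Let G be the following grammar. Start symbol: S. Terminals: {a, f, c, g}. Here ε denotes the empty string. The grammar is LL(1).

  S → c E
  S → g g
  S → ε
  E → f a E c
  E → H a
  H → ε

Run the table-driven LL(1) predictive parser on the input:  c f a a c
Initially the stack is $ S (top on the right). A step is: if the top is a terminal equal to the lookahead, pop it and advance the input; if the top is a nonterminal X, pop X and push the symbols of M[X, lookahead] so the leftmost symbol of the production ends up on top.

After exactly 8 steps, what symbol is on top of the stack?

     Stack      Input        Action
  1  $ S        c f a a c $  expand S → c E
  2  $ E c      c f a a c $  match c
  3  $ E        f a a c $    expand E → f a E c
  4  $ c E a f  f a a c $    match f
  5  $ c E a    a a c $      match a
  6  $ c E      a c $        expand E → H a
  7  $ c a H    a c $        expand H → ε
  8  $ c a      a c $        match a
Stack after step 8: $ c (top = c).

c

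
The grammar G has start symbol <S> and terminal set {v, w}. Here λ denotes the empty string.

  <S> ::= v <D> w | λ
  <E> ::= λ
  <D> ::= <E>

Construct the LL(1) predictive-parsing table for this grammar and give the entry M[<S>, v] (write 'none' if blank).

<S> ::= v <D> w

FIRST(<S>): from <S>::=v <D> w we get {v}; from <S>::=λ we get {λ}. So FIRST(<S>) = {λ, v}.
FIRST(<E>): from <E>::=λ we get {λ}. So FIRST(<E>) = {λ}.
FIRST(<D>): from <D>::=<E> we get {λ}. So FIRST(<D>) = {λ}.
FOLLOW(<S>) includes $ since <S> is the start symbol.
FOLLOW(<S>): <S> appears on no right-hand side. Thus FOLLOW(<S>) = {$}.
For <S> ::= v <D> w: FIRST(v <D> w) = {v}, so it goes in M[<S>, t] for t ∈ {v}.
For <S> ::= λ: FIRST(λ) = {λ}, so it goes in M[<S>, t] for t ∈ {}; since λ ∈ FIRST, also for every t ∈ FOLLOW(<S>) = {$}.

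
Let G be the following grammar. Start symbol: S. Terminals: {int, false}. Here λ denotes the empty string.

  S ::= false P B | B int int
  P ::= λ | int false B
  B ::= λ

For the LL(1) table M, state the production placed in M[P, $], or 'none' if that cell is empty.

P ::= λ

FIRST(P) = {λ, int}
FIRST(B) = {λ}
FIRST(S) = {false, int}  (via B int int)
FOLLOW(S) includes $ since S is the start symbol.
FOLLOW(S): S appears on no right-hand side. Thus FOLLOW(S) = {$}.
FOLLOW(P): in S::=false P B, P is followed by B with FIRST {λ}; in S::=false P B, the suffix after P is nullable, so FOLLOW(P) ⊇ FOLLOW(S) = {$}. Thus FOLLOW(P) = {$}.
For P ::= λ: FIRST(λ) = {λ}, so it goes in M[P, t] for t ∈ {}; since λ ∈ FIRST, also for every t ∈ FOLLOW(P) = {$}.
For P ::= int false B: FIRST(int false B) = {int}, so it goes in M[P, t] for t ∈ {int}.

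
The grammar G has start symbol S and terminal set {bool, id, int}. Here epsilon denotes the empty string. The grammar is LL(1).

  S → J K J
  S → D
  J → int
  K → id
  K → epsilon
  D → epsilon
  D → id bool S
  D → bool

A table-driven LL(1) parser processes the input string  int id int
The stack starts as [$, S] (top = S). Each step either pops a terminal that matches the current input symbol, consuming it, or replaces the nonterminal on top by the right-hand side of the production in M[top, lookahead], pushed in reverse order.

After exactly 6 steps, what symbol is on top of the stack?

step 1: stack=$ S  input=int id int $  — expand S → J K J
step 2: stack=$ J K J  input=int id int $  — expand J → int
step 3: stack=$ J K int  input=int id int $  — match int
step 4: stack=$ J K  input=id int $  — expand K → id
step 5: stack=$ J id  input=id int $  — match id
step 6: stack=$ J  input=int $  — expand J → int
Stack after step 6: $ int (top = int).

int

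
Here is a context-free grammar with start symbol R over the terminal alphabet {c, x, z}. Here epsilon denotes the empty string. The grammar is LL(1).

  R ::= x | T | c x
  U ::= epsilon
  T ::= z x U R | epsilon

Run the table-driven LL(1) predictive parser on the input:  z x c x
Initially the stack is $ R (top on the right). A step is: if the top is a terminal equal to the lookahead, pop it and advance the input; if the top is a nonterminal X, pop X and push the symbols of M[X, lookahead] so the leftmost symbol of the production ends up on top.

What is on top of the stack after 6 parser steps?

c

step 1: stack=$ R  input=z x c x $  — expand R ::= T
step 2: stack=$ T  input=z x c x $  — expand T ::= z x U R
step 3: stack=$ R U x z  input=z x c x $  — match z
step 4: stack=$ R U x  input=x c x $  — match x
step 5: stack=$ R U  input=c x $  — expand U ::= epsilon
step 6: stack=$ R  input=c x $  — expand R ::= c x
Stack after step 6: $ x c (top = c).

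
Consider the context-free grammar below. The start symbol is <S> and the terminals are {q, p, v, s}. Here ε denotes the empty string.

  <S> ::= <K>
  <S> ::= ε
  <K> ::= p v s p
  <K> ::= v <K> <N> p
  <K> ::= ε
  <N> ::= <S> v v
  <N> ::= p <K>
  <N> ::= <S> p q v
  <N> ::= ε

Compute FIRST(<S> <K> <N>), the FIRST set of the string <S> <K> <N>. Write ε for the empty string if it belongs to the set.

FIRST(<K>) = {ε, p, v}
FIRST(<S>) = {ε, p, v}  (via <K>)
FIRST(<N>) = {ε, p, v}  (via <S> v v, <S> p q v)
FIRST(<S> <K> <N>): take FIRST of each symbol in turn, carrying on past any symbol whose FIRST contains ε; result {ε, p, v}.

{ε, p, v}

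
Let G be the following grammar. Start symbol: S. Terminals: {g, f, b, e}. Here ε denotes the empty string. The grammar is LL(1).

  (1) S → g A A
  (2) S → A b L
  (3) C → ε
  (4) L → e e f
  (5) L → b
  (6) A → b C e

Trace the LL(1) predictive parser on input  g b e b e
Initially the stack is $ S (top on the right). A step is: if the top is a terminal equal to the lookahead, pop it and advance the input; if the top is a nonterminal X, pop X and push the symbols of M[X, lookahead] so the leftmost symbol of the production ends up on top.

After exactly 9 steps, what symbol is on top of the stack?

e

step 1: stack=$ S  input=g b e b e $  — expand S → g A A
step 2: stack=$ A A g  input=g b e b e $  — match g
step 3: stack=$ A A  input=b e b e $  — expand A → b C e
step 4: stack=$ A e C b  input=b e b e $  — match b
step 5: stack=$ A e C  input=e b e $  — expand C → ε
step 6: stack=$ A e  input=e b e $  — match e
step 7: stack=$ A  input=b e $  — expand A → b C e
step 8: stack=$ e C b  input=b e $  — match b
step 9: stack=$ e C  input=e $  — expand C → ε
Stack after step 9: $ e (top = e).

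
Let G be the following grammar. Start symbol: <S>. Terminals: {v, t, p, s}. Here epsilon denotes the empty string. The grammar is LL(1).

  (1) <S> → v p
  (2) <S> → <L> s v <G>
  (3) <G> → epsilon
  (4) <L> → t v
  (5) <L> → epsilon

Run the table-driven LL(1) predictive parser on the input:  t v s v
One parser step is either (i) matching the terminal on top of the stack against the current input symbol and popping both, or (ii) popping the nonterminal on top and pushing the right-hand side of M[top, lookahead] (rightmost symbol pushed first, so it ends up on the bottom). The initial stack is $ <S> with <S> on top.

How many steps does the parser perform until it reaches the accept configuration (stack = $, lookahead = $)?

step 1: stack=$ <S>  input=t v s v $  — expand <S> → <L> s v <G>
step 2: stack=$ <G> v s <L>  input=t v s v $  — expand <L> → t v
step 3: stack=$ <G> v s v t  input=t v s v $  — match t
step 4: stack=$ <G> v s v  input=v s v $  — match v
step 5: stack=$ <G> v s  input=s v $  — match s
step 6: stack=$ <G> v  input=v $  — match v
step 7: stack=$ <G>  input=$  — expand <G> → epsilon
Accept reached after 7 steps.

7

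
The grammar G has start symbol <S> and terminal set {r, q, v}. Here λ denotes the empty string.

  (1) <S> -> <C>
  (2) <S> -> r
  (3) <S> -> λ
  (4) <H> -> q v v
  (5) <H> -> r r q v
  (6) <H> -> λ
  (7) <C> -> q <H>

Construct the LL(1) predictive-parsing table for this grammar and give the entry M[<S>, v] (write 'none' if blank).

none

FIRST(<H>) = {λ, q, r}
FIRST(<C>) = {q}
FIRST(<S>) = {λ, q, r}  (via <C>)
FOLLOW(<S>) includes $ since <S> is the start symbol.
FOLLOW(<S>): <S> appears on no right-hand side. Thus FOLLOW(<S>) = {$}.
For <S> -> <C>: FIRST(<C>) = {q}, so it goes in M[<S>, t] for t ∈ {q}.
For <S> -> r: FIRST(r) = {r}, so it goes in M[<S>, t] for t ∈ {r}.
For <S> -> λ: FIRST(λ) = {λ}, so it goes in M[<S>, t] for t ∈ {}; since λ ∈ FIRST, also for every t ∈ FOLLOW(<S>) = {$}.
None of these place a production in M[<S>, v].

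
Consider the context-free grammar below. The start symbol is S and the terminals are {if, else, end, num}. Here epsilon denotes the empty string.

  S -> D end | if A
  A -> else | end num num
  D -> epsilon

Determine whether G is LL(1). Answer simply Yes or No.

FIRST(S) = {end, if}
FIRST(A) = {else, end}
FIRST(D) = {epsilon}
FOLLOW(S) = {$}
FOLLOW(A) = {$}
FOLLOW(D) = {end}
Each cell of M receives at most one production.

Yes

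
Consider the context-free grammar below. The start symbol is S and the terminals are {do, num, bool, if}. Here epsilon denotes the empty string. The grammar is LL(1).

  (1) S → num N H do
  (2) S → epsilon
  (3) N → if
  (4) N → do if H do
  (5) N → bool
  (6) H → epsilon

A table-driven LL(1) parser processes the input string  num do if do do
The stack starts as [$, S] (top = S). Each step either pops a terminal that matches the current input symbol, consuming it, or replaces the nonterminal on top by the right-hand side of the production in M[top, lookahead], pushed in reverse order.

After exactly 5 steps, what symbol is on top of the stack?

H

step 1: stack=$ S  input=num do if do do $  — expand S → num N H do
step 2: stack=$ do H N num  input=num do if do do $  — match num
step 3: stack=$ do H N  input=do if do do $  — expand N → do if H do
step 4: stack=$ do H do H if do  input=do if do do $  — match do
step 5: stack=$ do H do H if  input=if do do $  — match if
Stack after step 5: $ do H do H (top = H).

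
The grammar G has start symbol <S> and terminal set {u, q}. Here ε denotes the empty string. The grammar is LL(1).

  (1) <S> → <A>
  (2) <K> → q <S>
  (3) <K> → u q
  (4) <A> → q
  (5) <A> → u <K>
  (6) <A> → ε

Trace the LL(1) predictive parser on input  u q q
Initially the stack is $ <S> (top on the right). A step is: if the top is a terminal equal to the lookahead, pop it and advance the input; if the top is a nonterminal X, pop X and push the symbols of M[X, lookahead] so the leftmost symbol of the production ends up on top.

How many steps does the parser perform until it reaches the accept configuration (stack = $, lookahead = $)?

step 1: stack=$ <S>  input=u q q $  — expand <S> → <A>
step 2: stack=$ <A>  input=u q q $  — expand <A> → u <K>
step 3: stack=$ <K> u  input=u q q $  — match u
step 4: stack=$ <K>  input=q q $  — expand <K> → q <S>
step 5: stack=$ <S> q  input=q q $  — match q
step 6: stack=$ <S>  input=q $  — expand <S> → <A>
step 7: stack=$ <A>  input=q $  — expand <A> → q
step 8: stack=$ q  input=q $  — match q
Accept reached after 8 steps.

8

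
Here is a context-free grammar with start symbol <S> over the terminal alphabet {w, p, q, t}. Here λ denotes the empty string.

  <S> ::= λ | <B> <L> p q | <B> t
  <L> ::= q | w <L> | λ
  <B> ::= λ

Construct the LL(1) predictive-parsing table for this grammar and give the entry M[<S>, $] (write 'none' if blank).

FIRST(<L>) = {λ, q, w}
FIRST(<B>) = {λ}
FIRST(<S>) = {λ, p, q, t, w}  (via <B> <L> p q, <B> t)
FOLLOW(<S>) includes $ since <S> is the start symbol.
FOLLOW(<S>): <S> appears on no right-hand side. Thus FOLLOW(<S>) = {$}.
For <S> ::= λ: FIRST(λ) = {λ}, so it goes in M[<S>, t] for t ∈ {}; since λ ∈ FIRST, also for every t ∈ FOLLOW(<S>) = {$}.
For <S> ::= <B> <L> p q: FIRST(<B> <L> p q) = {p, q, w}, so it goes in M[<S>, t] for t ∈ {p, q, w}.
For <S> ::= <B> t: FIRST(<B> t) = {t}, so it goes in M[<S>, t] for t ∈ {t}.

<S> ::= λ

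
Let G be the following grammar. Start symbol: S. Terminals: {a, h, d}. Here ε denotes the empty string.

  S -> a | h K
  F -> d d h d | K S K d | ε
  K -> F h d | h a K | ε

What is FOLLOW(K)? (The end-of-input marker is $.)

FIRST(S) = {a, h}
FIRST(F) = {ε, a, d, h}  (via K S K d)
FIRST(K) = {ε, a, d, h}  (via F h d)
FOLLOW(S) includes $ since S is the start symbol.
FOLLOW(S): in F->K S K d, S is followed by K d with FIRST {a, d, h}. Thus FOLLOW(S) = {$, a, d, h}.
FOLLOW(F): in K->F h d, F is followed by h d with FIRST {h}. Thus FOLLOW(F) = {h}.
FOLLOW(K): in S->h K, the suffix after K is empty, so FOLLOW(K) ⊇ FOLLOW(S) = {$, a, d, h}; in F->K S K d (occurrence 1), K is followed by S K d with FIRST {a, h}; in F->K S K d (occurrence 2), K is followed by d with FIRST {d}; in K->h a K, the suffix after K is empty (adds nothing new). Thus FOLLOW(K) = {$, a, d, h}.

{$, a, d, h}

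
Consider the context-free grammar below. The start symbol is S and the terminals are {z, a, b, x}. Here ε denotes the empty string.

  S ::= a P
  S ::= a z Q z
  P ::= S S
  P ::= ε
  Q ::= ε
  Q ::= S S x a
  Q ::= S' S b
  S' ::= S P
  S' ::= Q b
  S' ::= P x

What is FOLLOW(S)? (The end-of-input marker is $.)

FIRST(S): from S::=a P we get {a}; from S::=a z Q z we get {a}. So FIRST(S) = {a}.
FIRST(P): from P::=S S we get {a}; from P::=ε we get {ε}. So FIRST(P) = {ε, a}.
FIRST(Q): from Q::=ε we get {ε}; from Q::=S S x a we get {a}; from Q::=S' S b we get {a, b, x}. So FIRST(Q) = {ε, a, b, x}.
FIRST(S'): from S'::=S P we get {a}; from S'::=Q b we get {a, b, x}; from S'::=P x we get {a, x}. So FIRST(S') = {a, b, x}.
FOLLOW(S) includes $ since S is the start symbol.
FOLLOW(Q): in S::=a z Q z, Q is followed by z with FIRST {z}; in S'::=Q b, Q is followed by b with FIRST {b}. Thus FOLLOW(Q) = {b, z}.
FOLLOW(S'): in Q::=S' S b, S' is followed by S b with FIRST {a}. Thus FOLLOW(S') = {a}.
FOLLOW(S): in P::=S S (occurrence 1), S is followed by S with FIRST {a}; in P::=S S (occurrence 2), the suffix after S is empty, so FOLLOW(S) ⊇ FOLLOW(P) = {$, a, b, x}; in Q::=S S x a (occurrence 1), S is followed by S x a with FIRST {a}; in Q::=S S x a (occurrence 2), S is followed by x a with FIRST {x}; in Q::=S' S b, S is followed by b with FIRST {b}; in S'::=S P, S is followed by P with FIRST {ε, a}; in S'::=S P, the suffix after S is nullable, so FOLLOW(S) ⊇ FOLLOW(S') = {a}. Thus FOLLOW(S) = {$, a, b, x}.
FOLLOW(P): in S::=a P, the suffix after P is empty, so FOLLOW(P) ⊇ FOLLOW(S) = {$, a, b, x}; in S'::=S P, the suffix after P is empty, so FOLLOW(P) ⊇ FOLLOW(S') = {a}; in S'::=P x, P is followed by x with FIRST {x}. Thus FOLLOW(P) = {$, a, b, x}.

{$, a, b, x}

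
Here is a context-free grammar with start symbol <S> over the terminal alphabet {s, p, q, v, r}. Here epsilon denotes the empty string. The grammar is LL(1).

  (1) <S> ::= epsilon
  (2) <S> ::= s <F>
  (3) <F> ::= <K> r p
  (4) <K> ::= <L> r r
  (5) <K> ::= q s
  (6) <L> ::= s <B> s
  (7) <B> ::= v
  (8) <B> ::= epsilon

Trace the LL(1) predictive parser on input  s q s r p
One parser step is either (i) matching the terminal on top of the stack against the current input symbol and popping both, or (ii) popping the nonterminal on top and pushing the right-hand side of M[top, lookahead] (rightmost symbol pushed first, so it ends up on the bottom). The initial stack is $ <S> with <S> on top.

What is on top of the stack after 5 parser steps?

     Stack      Input        Action
  1  $ <S>      s q s r p $  expand <S> ::= s <F>
  2  $ <F> s    s q s r p $  match s
  3  $ <F>      q s r p $    expand <F> ::= <K> r p
  4  $ p r <K>  q s r p $    expand <K> ::= q s
  5  $ p r s q  q s r p $    match q
Stack after step 5: $ p r s (top = s).

s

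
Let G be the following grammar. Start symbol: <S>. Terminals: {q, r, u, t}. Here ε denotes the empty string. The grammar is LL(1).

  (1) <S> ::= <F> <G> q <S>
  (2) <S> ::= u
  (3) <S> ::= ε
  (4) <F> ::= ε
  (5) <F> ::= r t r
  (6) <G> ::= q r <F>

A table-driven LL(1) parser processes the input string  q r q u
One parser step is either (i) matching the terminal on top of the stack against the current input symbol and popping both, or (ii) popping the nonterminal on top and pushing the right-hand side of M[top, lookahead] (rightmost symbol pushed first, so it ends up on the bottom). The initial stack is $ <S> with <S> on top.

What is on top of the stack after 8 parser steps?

step 1: stack=$ <S>  input=q r q u $  — expand <S> ::= <F> <G> q <S>
step 2: stack=$ <S> q <G> <F>  input=q r q u $  — expand <F> ::= ε
step 3: stack=$ <S> q <G>  input=q r q u $  — expand <G> ::= q r <F>
step 4: stack=$ <S> q <F> r q  input=q r q u $  — match q
step 5: stack=$ <S> q <F> r  input=r q u $  — match r
step 6: stack=$ <S> q <F>  input=q u $  — expand <F> ::= ε
step 7: stack=$ <S> q  input=q u $  — match q
step 8: stack=$ <S>  input=u $  — expand <S> ::= u
Stack after step 8: $ u (top = u).

u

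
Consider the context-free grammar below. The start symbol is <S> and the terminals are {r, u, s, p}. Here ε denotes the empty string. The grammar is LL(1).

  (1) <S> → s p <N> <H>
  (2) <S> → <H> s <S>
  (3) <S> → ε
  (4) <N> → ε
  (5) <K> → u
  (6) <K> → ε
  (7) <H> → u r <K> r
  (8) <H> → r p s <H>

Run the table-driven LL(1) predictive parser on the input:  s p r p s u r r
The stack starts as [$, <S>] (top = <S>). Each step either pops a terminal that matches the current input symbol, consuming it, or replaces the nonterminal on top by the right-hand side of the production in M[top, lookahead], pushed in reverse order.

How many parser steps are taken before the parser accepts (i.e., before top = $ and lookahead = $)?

13

      Stack          Input              Action
   1  $ <S>          s p r p s u r r $  expand <S> → s p <N> <H>
   2  $ <H> <N> p s  s p r p s u r r $  match s
   3  $ <H> <N> p    p r p s u r r $    match p
   4  $ <H> <N>      r p s u r r $      expand <N> → ε
   5  $ <H>          r p s u r r $      expand <H> → r p s <H>
   6  $ <H> s p r    r p s u r r $      match r
   7  $ <H> s p      p s u r r $        match p
   8  $ <H> s        s u r r $          match s
   9  $ <H>          u r r $            expand <H> → u r <K> r
  10  $ r <K> r u    u r r $            match u
  11  $ r <K> r      r r $              match r
  12  $ r <K>        r $                expand <K> → ε
  13  $ r            r $                match r
Accept reached after 13 steps.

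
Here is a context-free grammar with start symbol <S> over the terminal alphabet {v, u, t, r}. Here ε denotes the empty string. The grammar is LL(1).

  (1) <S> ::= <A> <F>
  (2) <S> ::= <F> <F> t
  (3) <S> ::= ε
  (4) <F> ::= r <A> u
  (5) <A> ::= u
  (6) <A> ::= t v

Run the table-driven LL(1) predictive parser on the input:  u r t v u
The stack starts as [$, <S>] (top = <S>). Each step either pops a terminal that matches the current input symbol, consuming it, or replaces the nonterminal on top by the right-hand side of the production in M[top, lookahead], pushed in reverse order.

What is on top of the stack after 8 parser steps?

     Stack      Input        Action
  1  $ <S>      u r t v u $  expand <S> ::= <A> <F>
  2  $ <F> <A>  u r t v u $  expand <A> ::= u
  3  $ <F> u    u r t v u $  match u
  4  $ <F>      r t v u $    expand <F> ::= r <A> u
  5  $ u <A> r  r t v u $    match r
  6  $ u <A>    t v u $      expand <A> ::= t v
  7  $ u v t    t v u $      match t
  8  $ u v      v u $        match v
Stack after step 8: $ u (top = u).

u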